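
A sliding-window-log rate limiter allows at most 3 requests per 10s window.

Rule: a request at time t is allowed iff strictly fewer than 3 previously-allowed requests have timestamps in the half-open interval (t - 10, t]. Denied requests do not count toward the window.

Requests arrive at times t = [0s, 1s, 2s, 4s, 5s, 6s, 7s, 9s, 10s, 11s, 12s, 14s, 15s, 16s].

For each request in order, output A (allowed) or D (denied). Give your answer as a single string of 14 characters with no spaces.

Answer: AAADDDDDAAADDD

Derivation:
Tracking allowed requests in the window:
  req#1 t=0s: ALLOW
  req#2 t=1s: ALLOW
  req#3 t=2s: ALLOW
  req#4 t=4s: DENY
  req#5 t=5s: DENY
  req#6 t=6s: DENY
  req#7 t=7s: DENY
  req#8 t=9s: DENY
  req#9 t=10s: ALLOW
  req#10 t=11s: ALLOW
  req#11 t=12s: ALLOW
  req#12 t=14s: DENY
  req#13 t=15s: DENY
  req#14 t=16s: DENY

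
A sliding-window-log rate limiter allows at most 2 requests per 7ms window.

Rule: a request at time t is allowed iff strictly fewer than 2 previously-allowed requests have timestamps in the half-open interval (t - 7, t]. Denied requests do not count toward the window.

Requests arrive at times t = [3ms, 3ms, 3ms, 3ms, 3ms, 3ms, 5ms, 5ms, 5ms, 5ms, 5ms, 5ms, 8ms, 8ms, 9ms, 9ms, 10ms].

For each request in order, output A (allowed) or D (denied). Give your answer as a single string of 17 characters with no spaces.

Answer: AADDDDDDDDDDDDDDA

Derivation:
Tracking allowed requests in the window:
  req#1 t=3ms: ALLOW
  req#2 t=3ms: ALLOW
  req#3 t=3ms: DENY
  req#4 t=3ms: DENY
  req#5 t=3ms: DENY
  req#6 t=3ms: DENY
  req#7 t=5ms: DENY
  req#8 t=5ms: DENY
  req#9 t=5ms: DENY
  req#10 t=5ms: DENY
  req#11 t=5ms: DENY
  req#12 t=5ms: DENY
  req#13 t=8ms: DENY
  req#14 t=8ms: DENY
  req#15 t=9ms: DENY
  req#16 t=9ms: DENY
  req#17 t=10ms: ALLOW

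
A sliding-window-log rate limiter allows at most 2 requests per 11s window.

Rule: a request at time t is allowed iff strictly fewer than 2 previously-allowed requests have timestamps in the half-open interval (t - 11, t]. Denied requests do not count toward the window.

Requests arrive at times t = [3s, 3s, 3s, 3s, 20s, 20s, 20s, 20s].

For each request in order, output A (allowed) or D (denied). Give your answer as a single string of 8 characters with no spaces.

Answer: AADDAADD

Derivation:
Tracking allowed requests in the window:
  req#1 t=3s: ALLOW
  req#2 t=3s: ALLOW
  req#3 t=3s: DENY
  req#4 t=3s: DENY
  req#5 t=20s: ALLOW
  req#6 t=20s: ALLOW
  req#7 t=20s: DENY
  req#8 t=20s: DENY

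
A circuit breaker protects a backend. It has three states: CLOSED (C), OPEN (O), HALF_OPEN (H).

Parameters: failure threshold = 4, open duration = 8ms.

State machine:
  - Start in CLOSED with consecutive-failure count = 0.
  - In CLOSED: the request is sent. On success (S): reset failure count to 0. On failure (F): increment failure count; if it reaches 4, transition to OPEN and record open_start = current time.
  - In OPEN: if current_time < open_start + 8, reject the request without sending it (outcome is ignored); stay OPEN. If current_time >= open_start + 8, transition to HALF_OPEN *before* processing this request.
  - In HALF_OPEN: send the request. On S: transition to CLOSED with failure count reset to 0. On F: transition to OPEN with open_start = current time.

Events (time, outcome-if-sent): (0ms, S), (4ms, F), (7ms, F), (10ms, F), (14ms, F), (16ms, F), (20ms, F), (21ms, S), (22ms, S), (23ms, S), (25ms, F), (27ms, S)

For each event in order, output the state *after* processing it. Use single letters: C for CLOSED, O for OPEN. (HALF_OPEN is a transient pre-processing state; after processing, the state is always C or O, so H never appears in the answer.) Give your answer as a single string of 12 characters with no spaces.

State after each event:
  event#1 t=0ms outcome=S: state=CLOSED
  event#2 t=4ms outcome=F: state=CLOSED
  event#3 t=7ms outcome=F: state=CLOSED
  event#4 t=10ms outcome=F: state=CLOSED
  event#5 t=14ms outcome=F: state=OPEN
  event#6 t=16ms outcome=F: state=OPEN
  event#7 t=20ms outcome=F: state=OPEN
  event#8 t=21ms outcome=S: state=OPEN
  event#9 t=22ms outcome=S: state=CLOSED
  event#10 t=23ms outcome=S: state=CLOSED
  event#11 t=25ms outcome=F: state=CLOSED
  event#12 t=27ms outcome=S: state=CLOSED

Answer: CCCCOOOOCCCC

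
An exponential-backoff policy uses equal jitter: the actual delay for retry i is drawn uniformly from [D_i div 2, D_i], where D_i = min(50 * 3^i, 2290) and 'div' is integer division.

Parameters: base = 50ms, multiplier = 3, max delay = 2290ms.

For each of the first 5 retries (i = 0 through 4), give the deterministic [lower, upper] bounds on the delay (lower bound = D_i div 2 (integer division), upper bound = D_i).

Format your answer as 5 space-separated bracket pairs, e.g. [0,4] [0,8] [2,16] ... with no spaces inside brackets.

Computing bounds per retry:
  i=0: D_i=min(50*3^0,2290)=50, bounds=[25,50]
  i=1: D_i=min(50*3^1,2290)=150, bounds=[75,150]
  i=2: D_i=min(50*3^2,2290)=450, bounds=[225,450]
  i=3: D_i=min(50*3^3,2290)=1350, bounds=[675,1350]
  i=4: D_i=min(50*3^4,2290)=2290, bounds=[1145,2290]

Answer: [25,50] [75,150] [225,450] [675,1350] [1145,2290]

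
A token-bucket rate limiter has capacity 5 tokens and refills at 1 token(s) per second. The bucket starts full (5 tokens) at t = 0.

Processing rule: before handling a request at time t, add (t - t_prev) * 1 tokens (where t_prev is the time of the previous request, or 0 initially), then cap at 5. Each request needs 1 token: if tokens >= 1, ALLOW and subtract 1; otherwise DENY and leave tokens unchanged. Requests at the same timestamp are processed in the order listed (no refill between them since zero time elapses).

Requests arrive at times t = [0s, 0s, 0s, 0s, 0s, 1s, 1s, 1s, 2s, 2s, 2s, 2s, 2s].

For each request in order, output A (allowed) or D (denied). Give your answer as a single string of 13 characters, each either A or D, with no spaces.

Simulating step by step:
  req#1 t=0s: ALLOW
  req#2 t=0s: ALLOW
  req#3 t=0s: ALLOW
  req#4 t=0s: ALLOW
  req#5 t=0s: ALLOW
  req#6 t=1s: ALLOW
  req#7 t=1s: DENY
  req#8 t=1s: DENY
  req#9 t=2s: ALLOW
  req#10 t=2s: DENY
  req#11 t=2s: DENY
  req#12 t=2s: DENY
  req#13 t=2s: DENY

Answer: AAAAAADDADDDD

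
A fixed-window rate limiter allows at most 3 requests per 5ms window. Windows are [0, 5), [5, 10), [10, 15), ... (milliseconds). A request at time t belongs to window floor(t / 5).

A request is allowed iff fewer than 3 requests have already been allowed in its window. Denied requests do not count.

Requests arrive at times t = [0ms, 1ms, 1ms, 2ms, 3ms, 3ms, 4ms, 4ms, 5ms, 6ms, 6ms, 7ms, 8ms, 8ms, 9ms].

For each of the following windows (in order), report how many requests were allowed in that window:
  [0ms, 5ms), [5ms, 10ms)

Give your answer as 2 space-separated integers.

Processing requests:
  req#1 t=0ms (window 0): ALLOW
  req#2 t=1ms (window 0): ALLOW
  req#3 t=1ms (window 0): ALLOW
  req#4 t=2ms (window 0): DENY
  req#5 t=3ms (window 0): DENY
  req#6 t=3ms (window 0): DENY
  req#7 t=4ms (window 0): DENY
  req#8 t=4ms (window 0): DENY
  req#9 t=5ms (window 1): ALLOW
  req#10 t=6ms (window 1): ALLOW
  req#11 t=6ms (window 1): ALLOW
  req#12 t=7ms (window 1): DENY
  req#13 t=8ms (window 1): DENY
  req#14 t=8ms (window 1): DENY
  req#15 t=9ms (window 1): DENY

Allowed counts by window: 3 3

Answer: 3 3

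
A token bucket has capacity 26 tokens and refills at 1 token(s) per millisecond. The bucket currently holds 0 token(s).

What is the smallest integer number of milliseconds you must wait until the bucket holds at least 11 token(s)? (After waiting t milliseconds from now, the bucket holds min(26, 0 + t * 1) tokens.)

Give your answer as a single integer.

Need 0 + t * 1 >= 11, so t >= 11/1.
Smallest integer t = ceil(11/1) = 11.

Answer: 11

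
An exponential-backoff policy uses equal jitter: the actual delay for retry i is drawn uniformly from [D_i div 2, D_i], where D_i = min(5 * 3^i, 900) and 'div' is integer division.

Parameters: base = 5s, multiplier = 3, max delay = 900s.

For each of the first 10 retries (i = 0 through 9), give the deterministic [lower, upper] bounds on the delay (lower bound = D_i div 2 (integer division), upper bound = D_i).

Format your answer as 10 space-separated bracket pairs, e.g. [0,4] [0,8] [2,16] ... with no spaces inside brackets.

Computing bounds per retry:
  i=0: D_i=min(5*3^0,900)=5, bounds=[2,5]
  i=1: D_i=min(5*3^1,900)=15, bounds=[7,15]
  i=2: D_i=min(5*3^2,900)=45, bounds=[22,45]
  i=3: D_i=min(5*3^3,900)=135, bounds=[67,135]
  i=4: D_i=min(5*3^4,900)=405, bounds=[202,405]
  i=5: D_i=min(5*3^5,900)=900, bounds=[450,900]
  i=6: D_i=min(5*3^6,900)=900, bounds=[450,900]
  i=7: D_i=min(5*3^7,900)=900, bounds=[450,900]
  i=8: D_i=min(5*3^8,900)=900, bounds=[450,900]
  i=9: D_i=min(5*3^9,900)=900, bounds=[450,900]

Answer: [2,5] [7,15] [22,45] [67,135] [202,405] [450,900] [450,900] [450,900] [450,900] [450,900]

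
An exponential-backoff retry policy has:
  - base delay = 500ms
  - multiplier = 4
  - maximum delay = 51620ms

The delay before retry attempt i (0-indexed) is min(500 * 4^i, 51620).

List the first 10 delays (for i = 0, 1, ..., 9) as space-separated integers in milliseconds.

Computing each delay:
  i=0: min(500*4^0, 51620) = 500
  i=1: min(500*4^1, 51620) = 2000
  i=2: min(500*4^2, 51620) = 8000
  i=3: min(500*4^3, 51620) = 32000
  i=4: min(500*4^4, 51620) = 51620
  i=5: min(500*4^5, 51620) = 51620
  i=6: min(500*4^6, 51620) = 51620
  i=7: min(500*4^7, 51620) = 51620
  i=8: min(500*4^8, 51620) = 51620
  i=9: min(500*4^9, 51620) = 51620

Answer: 500 2000 8000 32000 51620 51620 51620 51620 51620 51620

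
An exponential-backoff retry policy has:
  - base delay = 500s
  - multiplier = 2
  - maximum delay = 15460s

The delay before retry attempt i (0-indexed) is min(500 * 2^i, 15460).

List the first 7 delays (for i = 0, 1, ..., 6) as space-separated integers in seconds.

Computing each delay:
  i=0: min(500*2^0, 15460) = 500
  i=1: min(500*2^1, 15460) = 1000
  i=2: min(500*2^2, 15460) = 2000
  i=3: min(500*2^3, 15460) = 4000
  i=4: min(500*2^4, 15460) = 8000
  i=5: min(500*2^5, 15460) = 15460
  i=6: min(500*2^6, 15460) = 15460

Answer: 500 1000 2000 4000 8000 15460 15460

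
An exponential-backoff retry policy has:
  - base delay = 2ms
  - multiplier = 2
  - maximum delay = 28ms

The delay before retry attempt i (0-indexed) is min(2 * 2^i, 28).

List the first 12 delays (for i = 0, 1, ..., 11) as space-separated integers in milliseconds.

Computing each delay:
  i=0: min(2*2^0, 28) = 2
  i=1: min(2*2^1, 28) = 4
  i=2: min(2*2^2, 28) = 8
  i=3: min(2*2^3, 28) = 16
  i=4: min(2*2^4, 28) = 28
  i=5: min(2*2^5, 28) = 28
  i=6: min(2*2^6, 28) = 28
  i=7: min(2*2^7, 28) = 28
  i=8: min(2*2^8, 28) = 28
  i=9: min(2*2^9, 28) = 28
  i=10: min(2*2^10, 28) = 28
  i=11: min(2*2^11, 28) = 28

Answer: 2 4 8 16 28 28 28 28 28 28 28 28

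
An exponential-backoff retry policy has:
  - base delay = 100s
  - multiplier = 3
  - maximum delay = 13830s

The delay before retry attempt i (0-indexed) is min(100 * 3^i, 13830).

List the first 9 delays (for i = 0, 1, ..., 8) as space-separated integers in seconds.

Computing each delay:
  i=0: min(100*3^0, 13830) = 100
  i=1: min(100*3^1, 13830) = 300
  i=2: min(100*3^2, 13830) = 900
  i=3: min(100*3^3, 13830) = 2700
  i=4: min(100*3^4, 13830) = 8100
  i=5: min(100*3^5, 13830) = 13830
  i=6: min(100*3^6, 13830) = 13830
  i=7: min(100*3^7, 13830) = 13830
  i=8: min(100*3^8, 13830) = 13830

Answer: 100 300 900 2700 8100 13830 13830 13830 13830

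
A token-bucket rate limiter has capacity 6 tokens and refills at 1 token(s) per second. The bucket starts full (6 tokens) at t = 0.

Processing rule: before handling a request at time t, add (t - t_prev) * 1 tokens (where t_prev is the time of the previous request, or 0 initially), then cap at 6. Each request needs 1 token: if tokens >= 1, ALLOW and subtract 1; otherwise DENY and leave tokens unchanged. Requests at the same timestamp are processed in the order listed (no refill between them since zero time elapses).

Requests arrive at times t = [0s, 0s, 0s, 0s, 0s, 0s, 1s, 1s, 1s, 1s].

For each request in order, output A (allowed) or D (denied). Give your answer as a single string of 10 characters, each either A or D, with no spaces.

Simulating step by step:
  req#1 t=0s: ALLOW
  req#2 t=0s: ALLOW
  req#3 t=0s: ALLOW
  req#4 t=0s: ALLOW
  req#5 t=0s: ALLOW
  req#6 t=0s: ALLOW
  req#7 t=1s: ALLOW
  req#8 t=1s: DENY
  req#9 t=1s: DENY
  req#10 t=1s: DENY

Answer: AAAAAAADDD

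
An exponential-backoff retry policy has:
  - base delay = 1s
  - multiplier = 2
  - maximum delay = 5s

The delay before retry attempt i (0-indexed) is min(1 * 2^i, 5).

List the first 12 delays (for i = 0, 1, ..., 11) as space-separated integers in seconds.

Computing each delay:
  i=0: min(1*2^0, 5) = 1
  i=1: min(1*2^1, 5) = 2
  i=2: min(1*2^2, 5) = 4
  i=3: min(1*2^3, 5) = 5
  i=4: min(1*2^4, 5) = 5
  i=5: min(1*2^5, 5) = 5
  i=6: min(1*2^6, 5) = 5
  i=7: min(1*2^7, 5) = 5
  i=8: min(1*2^8, 5) = 5
  i=9: min(1*2^9, 5) = 5
  i=10: min(1*2^10, 5) = 5
  i=11: min(1*2^11, 5) = 5

Answer: 1 2 4 5 5 5 5 5 5 5 5 5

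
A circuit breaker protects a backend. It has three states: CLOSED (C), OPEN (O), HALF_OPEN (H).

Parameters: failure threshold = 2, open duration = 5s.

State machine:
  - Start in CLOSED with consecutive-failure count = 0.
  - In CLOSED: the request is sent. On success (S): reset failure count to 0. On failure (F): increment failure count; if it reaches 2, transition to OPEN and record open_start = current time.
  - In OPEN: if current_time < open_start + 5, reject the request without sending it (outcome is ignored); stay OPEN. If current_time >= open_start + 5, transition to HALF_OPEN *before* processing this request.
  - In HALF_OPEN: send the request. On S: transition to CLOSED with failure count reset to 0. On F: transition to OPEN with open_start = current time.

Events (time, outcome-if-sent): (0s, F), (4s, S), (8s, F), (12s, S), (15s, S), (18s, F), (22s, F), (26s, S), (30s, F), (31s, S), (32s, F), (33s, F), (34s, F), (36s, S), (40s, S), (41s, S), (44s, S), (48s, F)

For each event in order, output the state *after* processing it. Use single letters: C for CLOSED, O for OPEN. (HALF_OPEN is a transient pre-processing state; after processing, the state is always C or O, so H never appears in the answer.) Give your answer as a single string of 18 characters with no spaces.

State after each event:
  event#1 t=0s outcome=F: state=CLOSED
  event#2 t=4s outcome=S: state=CLOSED
  event#3 t=8s outcome=F: state=CLOSED
  event#4 t=12s outcome=S: state=CLOSED
  event#5 t=15s outcome=S: state=CLOSED
  event#6 t=18s outcome=F: state=CLOSED
  event#7 t=22s outcome=F: state=OPEN
  event#8 t=26s outcome=S: state=OPEN
  event#9 t=30s outcome=F: state=OPEN
  event#10 t=31s outcome=S: state=OPEN
  event#11 t=32s outcome=F: state=OPEN
  event#12 t=33s outcome=F: state=OPEN
  event#13 t=34s outcome=F: state=OPEN
  event#14 t=36s outcome=S: state=CLOSED
  event#15 t=40s outcome=S: state=CLOSED
  event#16 t=41s outcome=S: state=CLOSED
  event#17 t=44s outcome=S: state=CLOSED
  event#18 t=48s outcome=F: state=CLOSED

Answer: CCCCCCOOOOOOOCCCCC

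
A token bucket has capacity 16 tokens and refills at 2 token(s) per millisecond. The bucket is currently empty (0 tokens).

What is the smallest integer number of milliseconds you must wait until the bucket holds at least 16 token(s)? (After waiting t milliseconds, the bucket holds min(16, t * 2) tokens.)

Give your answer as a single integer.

Answer: 8

Derivation:
Need t * 2 >= 16, so t >= 16/2.
Smallest integer t = ceil(16/2) = 8.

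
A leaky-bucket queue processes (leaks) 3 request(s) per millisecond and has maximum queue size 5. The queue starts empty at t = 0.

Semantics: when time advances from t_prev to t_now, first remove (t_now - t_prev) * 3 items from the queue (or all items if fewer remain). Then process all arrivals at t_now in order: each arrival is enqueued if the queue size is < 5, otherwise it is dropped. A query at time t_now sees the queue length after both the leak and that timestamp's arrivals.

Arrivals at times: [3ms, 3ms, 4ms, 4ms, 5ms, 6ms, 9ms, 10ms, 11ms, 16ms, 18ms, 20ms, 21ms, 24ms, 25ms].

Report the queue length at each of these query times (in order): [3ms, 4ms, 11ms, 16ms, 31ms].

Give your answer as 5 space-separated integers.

Queue lengths at query times:
  query t=3ms: backlog = 2
  query t=4ms: backlog = 2
  query t=11ms: backlog = 1
  query t=16ms: backlog = 1
  query t=31ms: backlog = 0

Answer: 2 2 1 1 0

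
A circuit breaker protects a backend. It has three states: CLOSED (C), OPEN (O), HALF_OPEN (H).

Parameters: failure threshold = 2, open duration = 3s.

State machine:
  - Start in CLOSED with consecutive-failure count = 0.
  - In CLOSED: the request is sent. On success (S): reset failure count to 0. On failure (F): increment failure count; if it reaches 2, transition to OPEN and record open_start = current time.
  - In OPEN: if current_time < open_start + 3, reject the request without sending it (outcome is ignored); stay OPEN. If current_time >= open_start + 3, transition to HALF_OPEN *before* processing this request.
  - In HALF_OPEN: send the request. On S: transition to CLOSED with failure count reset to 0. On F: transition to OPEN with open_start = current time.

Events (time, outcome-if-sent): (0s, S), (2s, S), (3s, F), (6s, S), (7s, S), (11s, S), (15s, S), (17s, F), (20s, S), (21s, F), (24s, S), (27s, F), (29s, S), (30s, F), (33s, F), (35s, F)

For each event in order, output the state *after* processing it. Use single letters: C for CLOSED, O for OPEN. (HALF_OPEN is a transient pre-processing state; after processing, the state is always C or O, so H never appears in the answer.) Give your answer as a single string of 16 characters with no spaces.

State after each event:
  event#1 t=0s outcome=S: state=CLOSED
  event#2 t=2s outcome=S: state=CLOSED
  event#3 t=3s outcome=F: state=CLOSED
  event#4 t=6s outcome=S: state=CLOSED
  event#5 t=7s outcome=S: state=CLOSED
  event#6 t=11s outcome=S: state=CLOSED
  event#7 t=15s outcome=S: state=CLOSED
  event#8 t=17s outcome=F: state=CLOSED
  event#9 t=20s outcome=S: state=CLOSED
  event#10 t=21s outcome=F: state=CLOSED
  event#11 t=24s outcome=S: state=CLOSED
  event#12 t=27s outcome=F: state=CLOSED
  event#13 t=29s outcome=S: state=CLOSED
  event#14 t=30s outcome=F: state=CLOSED
  event#15 t=33s outcome=F: state=OPEN
  event#16 t=35s outcome=F: state=OPEN

Answer: CCCCCCCCCCCCCCOO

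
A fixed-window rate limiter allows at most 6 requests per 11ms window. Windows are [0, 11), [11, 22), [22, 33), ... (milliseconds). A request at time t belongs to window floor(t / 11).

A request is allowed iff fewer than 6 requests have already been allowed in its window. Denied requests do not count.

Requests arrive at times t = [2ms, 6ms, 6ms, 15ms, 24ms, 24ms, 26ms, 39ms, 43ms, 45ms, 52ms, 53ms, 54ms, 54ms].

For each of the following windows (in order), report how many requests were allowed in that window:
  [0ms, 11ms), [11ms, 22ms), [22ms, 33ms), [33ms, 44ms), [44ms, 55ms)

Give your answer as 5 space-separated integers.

Answer: 3 1 3 2 5

Derivation:
Processing requests:
  req#1 t=2ms (window 0): ALLOW
  req#2 t=6ms (window 0): ALLOW
  req#3 t=6ms (window 0): ALLOW
  req#4 t=15ms (window 1): ALLOW
  req#5 t=24ms (window 2): ALLOW
  req#6 t=24ms (window 2): ALLOW
  req#7 t=26ms (window 2): ALLOW
  req#8 t=39ms (window 3): ALLOW
  req#9 t=43ms (window 3): ALLOW
  req#10 t=45ms (window 4): ALLOW
  req#11 t=52ms (window 4): ALLOW
  req#12 t=53ms (window 4): ALLOW
  req#13 t=54ms (window 4): ALLOW
  req#14 t=54ms (window 4): ALLOW

Allowed counts by window: 3 1 3 2 5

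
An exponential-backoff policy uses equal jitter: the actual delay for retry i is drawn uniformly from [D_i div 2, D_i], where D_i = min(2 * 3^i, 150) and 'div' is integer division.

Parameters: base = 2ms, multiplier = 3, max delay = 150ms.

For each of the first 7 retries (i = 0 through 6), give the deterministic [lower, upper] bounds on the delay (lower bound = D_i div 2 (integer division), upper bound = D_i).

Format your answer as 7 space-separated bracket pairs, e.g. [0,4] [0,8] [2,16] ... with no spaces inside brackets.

Answer: [1,2] [3,6] [9,18] [27,54] [75,150] [75,150] [75,150]

Derivation:
Computing bounds per retry:
  i=0: D_i=min(2*3^0,150)=2, bounds=[1,2]
  i=1: D_i=min(2*3^1,150)=6, bounds=[3,6]
  i=2: D_i=min(2*3^2,150)=18, bounds=[9,18]
  i=3: D_i=min(2*3^3,150)=54, bounds=[27,54]
  i=4: D_i=min(2*3^4,150)=150, bounds=[75,150]
  i=5: D_i=min(2*3^5,150)=150, bounds=[75,150]
  i=6: D_i=min(2*3^6,150)=150, bounds=[75,150]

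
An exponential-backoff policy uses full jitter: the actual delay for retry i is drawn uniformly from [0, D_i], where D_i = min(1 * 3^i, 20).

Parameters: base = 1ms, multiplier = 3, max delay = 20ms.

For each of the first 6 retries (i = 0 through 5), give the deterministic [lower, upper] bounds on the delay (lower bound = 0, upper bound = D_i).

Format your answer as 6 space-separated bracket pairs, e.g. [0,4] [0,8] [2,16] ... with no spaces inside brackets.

Answer: [0,1] [0,3] [0,9] [0,20] [0,20] [0,20]

Derivation:
Computing bounds per retry:
  i=0: D_i=min(1*3^0,20)=1, bounds=[0,1]
  i=1: D_i=min(1*3^1,20)=3, bounds=[0,3]
  i=2: D_i=min(1*3^2,20)=9, bounds=[0,9]
  i=3: D_i=min(1*3^3,20)=20, bounds=[0,20]
  i=4: D_i=min(1*3^4,20)=20, bounds=[0,20]
  i=5: D_i=min(1*3^5,20)=20, bounds=[0,20]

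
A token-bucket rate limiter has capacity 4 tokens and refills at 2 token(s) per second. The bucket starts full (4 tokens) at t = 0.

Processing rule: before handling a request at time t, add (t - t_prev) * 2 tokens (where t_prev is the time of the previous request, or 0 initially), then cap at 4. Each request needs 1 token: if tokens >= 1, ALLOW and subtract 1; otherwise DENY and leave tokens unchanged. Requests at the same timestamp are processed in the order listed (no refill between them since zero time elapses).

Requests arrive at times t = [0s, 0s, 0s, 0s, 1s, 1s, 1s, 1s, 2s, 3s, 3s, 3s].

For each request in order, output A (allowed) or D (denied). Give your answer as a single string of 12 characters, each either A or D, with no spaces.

Answer: AAAAAADDAAAA

Derivation:
Simulating step by step:
  req#1 t=0s: ALLOW
  req#2 t=0s: ALLOW
  req#3 t=0s: ALLOW
  req#4 t=0s: ALLOW
  req#5 t=1s: ALLOW
  req#6 t=1s: ALLOW
  req#7 t=1s: DENY
  req#8 t=1s: DENY
  req#9 t=2s: ALLOW
  req#10 t=3s: ALLOW
  req#11 t=3s: ALLOW
  req#12 t=3s: ALLOW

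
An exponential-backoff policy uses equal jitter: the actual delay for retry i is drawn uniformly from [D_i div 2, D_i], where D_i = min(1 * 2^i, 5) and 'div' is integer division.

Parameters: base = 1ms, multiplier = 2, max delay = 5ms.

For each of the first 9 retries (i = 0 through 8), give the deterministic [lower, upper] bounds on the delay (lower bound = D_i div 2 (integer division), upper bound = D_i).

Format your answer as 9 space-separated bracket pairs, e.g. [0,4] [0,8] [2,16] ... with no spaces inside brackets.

Computing bounds per retry:
  i=0: D_i=min(1*2^0,5)=1, bounds=[0,1]
  i=1: D_i=min(1*2^1,5)=2, bounds=[1,2]
  i=2: D_i=min(1*2^2,5)=4, bounds=[2,4]
  i=3: D_i=min(1*2^3,5)=5, bounds=[2,5]
  i=4: D_i=min(1*2^4,5)=5, bounds=[2,5]
  i=5: D_i=min(1*2^5,5)=5, bounds=[2,5]
  i=6: D_i=min(1*2^6,5)=5, bounds=[2,5]
  i=7: D_i=min(1*2^7,5)=5, bounds=[2,5]
  i=8: D_i=min(1*2^8,5)=5, bounds=[2,5]

Answer: [0,1] [1,2] [2,4] [2,5] [2,5] [2,5] [2,5] [2,5] [2,5]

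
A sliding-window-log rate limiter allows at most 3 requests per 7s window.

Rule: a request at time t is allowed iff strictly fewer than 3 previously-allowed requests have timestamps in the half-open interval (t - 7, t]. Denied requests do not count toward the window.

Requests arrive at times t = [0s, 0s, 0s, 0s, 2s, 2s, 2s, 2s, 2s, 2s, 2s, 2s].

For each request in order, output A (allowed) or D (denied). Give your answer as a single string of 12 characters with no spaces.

Answer: AAADDDDDDDDD

Derivation:
Tracking allowed requests in the window:
  req#1 t=0s: ALLOW
  req#2 t=0s: ALLOW
  req#3 t=0s: ALLOW
  req#4 t=0s: DENY
  req#5 t=2s: DENY
  req#6 t=2s: DENY
  req#7 t=2s: DENY
  req#8 t=2s: DENY
  req#9 t=2s: DENY
  req#10 t=2s: DENY
  req#11 t=2s: DENY
  req#12 t=2s: DENY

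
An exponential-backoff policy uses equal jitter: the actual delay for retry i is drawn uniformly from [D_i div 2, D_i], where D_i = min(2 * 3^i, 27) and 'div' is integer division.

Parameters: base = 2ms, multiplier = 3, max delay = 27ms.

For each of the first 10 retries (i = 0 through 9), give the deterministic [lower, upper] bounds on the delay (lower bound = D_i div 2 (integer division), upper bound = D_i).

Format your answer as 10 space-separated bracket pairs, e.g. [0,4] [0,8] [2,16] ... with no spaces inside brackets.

Computing bounds per retry:
  i=0: D_i=min(2*3^0,27)=2, bounds=[1,2]
  i=1: D_i=min(2*3^1,27)=6, bounds=[3,6]
  i=2: D_i=min(2*3^2,27)=18, bounds=[9,18]
  i=3: D_i=min(2*3^3,27)=27, bounds=[13,27]
  i=4: D_i=min(2*3^4,27)=27, bounds=[13,27]
  i=5: D_i=min(2*3^5,27)=27, bounds=[13,27]
  i=6: D_i=min(2*3^6,27)=27, bounds=[13,27]
  i=7: D_i=min(2*3^7,27)=27, bounds=[13,27]
  i=8: D_i=min(2*3^8,27)=27, bounds=[13,27]
  i=9: D_i=min(2*3^9,27)=27, bounds=[13,27]

Answer: [1,2] [3,6] [9,18] [13,27] [13,27] [13,27] [13,27] [13,27] [13,27] [13,27]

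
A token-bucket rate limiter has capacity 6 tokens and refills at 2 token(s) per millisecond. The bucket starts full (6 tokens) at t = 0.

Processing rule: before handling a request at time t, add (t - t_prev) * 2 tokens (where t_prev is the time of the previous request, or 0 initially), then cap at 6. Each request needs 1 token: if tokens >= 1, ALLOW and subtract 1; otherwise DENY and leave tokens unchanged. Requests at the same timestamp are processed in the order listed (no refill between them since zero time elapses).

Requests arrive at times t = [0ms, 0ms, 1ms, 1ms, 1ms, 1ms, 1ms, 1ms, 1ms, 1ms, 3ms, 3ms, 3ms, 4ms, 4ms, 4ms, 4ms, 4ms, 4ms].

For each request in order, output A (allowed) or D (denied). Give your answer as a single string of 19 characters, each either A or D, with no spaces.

Answer: AAAAAAAADDAAAAAADDD

Derivation:
Simulating step by step:
  req#1 t=0ms: ALLOW
  req#2 t=0ms: ALLOW
  req#3 t=1ms: ALLOW
  req#4 t=1ms: ALLOW
  req#5 t=1ms: ALLOW
  req#6 t=1ms: ALLOW
  req#7 t=1ms: ALLOW
  req#8 t=1ms: ALLOW
  req#9 t=1ms: DENY
  req#10 t=1ms: DENY
  req#11 t=3ms: ALLOW
  req#12 t=3ms: ALLOW
  req#13 t=3ms: ALLOW
  req#14 t=4ms: ALLOW
  req#15 t=4ms: ALLOW
  req#16 t=4ms: ALLOW
  req#17 t=4ms: DENY
  req#18 t=4ms: DENY
  req#19 t=4ms: DENY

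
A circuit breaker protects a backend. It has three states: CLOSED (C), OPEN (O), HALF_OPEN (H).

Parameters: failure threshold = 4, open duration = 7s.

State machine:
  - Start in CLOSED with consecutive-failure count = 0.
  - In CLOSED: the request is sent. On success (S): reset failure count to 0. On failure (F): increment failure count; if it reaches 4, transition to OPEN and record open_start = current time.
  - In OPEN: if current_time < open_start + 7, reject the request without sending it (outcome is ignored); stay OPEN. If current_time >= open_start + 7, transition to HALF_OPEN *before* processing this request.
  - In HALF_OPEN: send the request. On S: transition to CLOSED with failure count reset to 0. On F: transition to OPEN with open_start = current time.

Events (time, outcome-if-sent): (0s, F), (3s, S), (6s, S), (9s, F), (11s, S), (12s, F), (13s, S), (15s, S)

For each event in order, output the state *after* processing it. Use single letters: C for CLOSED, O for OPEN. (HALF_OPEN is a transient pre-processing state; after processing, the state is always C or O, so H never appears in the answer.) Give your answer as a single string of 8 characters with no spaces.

Answer: CCCCCCCC

Derivation:
State after each event:
  event#1 t=0s outcome=F: state=CLOSED
  event#2 t=3s outcome=S: state=CLOSED
  event#3 t=6s outcome=S: state=CLOSED
  event#4 t=9s outcome=F: state=CLOSED
  event#5 t=11s outcome=S: state=CLOSED
  event#6 t=12s outcome=F: state=CLOSED
  event#7 t=13s outcome=S: state=CLOSED
  event#8 t=15s outcome=S: state=CLOSED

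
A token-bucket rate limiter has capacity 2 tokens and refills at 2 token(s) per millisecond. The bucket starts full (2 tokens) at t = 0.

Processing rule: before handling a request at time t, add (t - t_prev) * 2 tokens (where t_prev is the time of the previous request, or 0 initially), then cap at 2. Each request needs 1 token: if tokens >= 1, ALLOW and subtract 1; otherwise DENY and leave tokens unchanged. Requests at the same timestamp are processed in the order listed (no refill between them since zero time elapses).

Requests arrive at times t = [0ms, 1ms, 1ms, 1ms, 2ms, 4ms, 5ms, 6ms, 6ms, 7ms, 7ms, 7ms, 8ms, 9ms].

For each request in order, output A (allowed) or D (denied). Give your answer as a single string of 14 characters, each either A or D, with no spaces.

Answer: AAADAAAAAAADAA

Derivation:
Simulating step by step:
  req#1 t=0ms: ALLOW
  req#2 t=1ms: ALLOW
  req#3 t=1ms: ALLOW
  req#4 t=1ms: DENY
  req#5 t=2ms: ALLOW
  req#6 t=4ms: ALLOW
  req#7 t=5ms: ALLOW
  req#8 t=6ms: ALLOW
  req#9 t=6ms: ALLOW
  req#10 t=7ms: ALLOW
  req#11 t=7ms: ALLOW
  req#12 t=7ms: DENY
  req#13 t=8ms: ALLOW
  req#14 t=9ms: ALLOW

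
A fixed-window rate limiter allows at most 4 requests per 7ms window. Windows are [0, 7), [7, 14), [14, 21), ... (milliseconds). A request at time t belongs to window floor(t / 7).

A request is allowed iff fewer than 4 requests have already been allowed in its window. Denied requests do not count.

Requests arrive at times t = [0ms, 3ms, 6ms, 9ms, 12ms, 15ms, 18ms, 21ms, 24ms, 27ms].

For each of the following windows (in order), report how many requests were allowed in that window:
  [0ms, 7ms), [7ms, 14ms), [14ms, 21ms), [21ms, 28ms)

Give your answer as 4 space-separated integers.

Processing requests:
  req#1 t=0ms (window 0): ALLOW
  req#2 t=3ms (window 0): ALLOW
  req#3 t=6ms (window 0): ALLOW
  req#4 t=9ms (window 1): ALLOW
  req#5 t=12ms (window 1): ALLOW
  req#6 t=15ms (window 2): ALLOW
  req#7 t=18ms (window 2): ALLOW
  req#8 t=21ms (window 3): ALLOW
  req#9 t=24ms (window 3): ALLOW
  req#10 t=27ms (window 3): ALLOW

Allowed counts by window: 3 2 2 3

Answer: 3 2 2 3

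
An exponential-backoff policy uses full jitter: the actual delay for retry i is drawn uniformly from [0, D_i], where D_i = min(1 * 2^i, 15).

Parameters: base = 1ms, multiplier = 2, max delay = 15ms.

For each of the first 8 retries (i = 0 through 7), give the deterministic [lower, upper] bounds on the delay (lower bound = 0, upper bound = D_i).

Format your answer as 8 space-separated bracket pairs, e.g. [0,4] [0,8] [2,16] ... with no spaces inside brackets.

Computing bounds per retry:
  i=0: D_i=min(1*2^0,15)=1, bounds=[0,1]
  i=1: D_i=min(1*2^1,15)=2, bounds=[0,2]
  i=2: D_i=min(1*2^2,15)=4, bounds=[0,4]
  i=3: D_i=min(1*2^3,15)=8, bounds=[0,8]
  i=4: D_i=min(1*2^4,15)=15, bounds=[0,15]
  i=5: D_i=min(1*2^5,15)=15, bounds=[0,15]
  i=6: D_i=min(1*2^6,15)=15, bounds=[0,15]
  i=7: D_i=min(1*2^7,15)=15, bounds=[0,15]

Answer: [0,1] [0,2] [0,4] [0,8] [0,15] [0,15] [0,15] [0,15]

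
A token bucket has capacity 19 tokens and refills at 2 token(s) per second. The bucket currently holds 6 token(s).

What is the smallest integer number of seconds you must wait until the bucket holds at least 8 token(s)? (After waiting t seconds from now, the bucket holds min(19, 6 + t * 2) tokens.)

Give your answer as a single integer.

Need 6 + t * 2 >= 8, so t >= 2/2.
Smallest integer t = ceil(2/2) = 1.

Answer: 1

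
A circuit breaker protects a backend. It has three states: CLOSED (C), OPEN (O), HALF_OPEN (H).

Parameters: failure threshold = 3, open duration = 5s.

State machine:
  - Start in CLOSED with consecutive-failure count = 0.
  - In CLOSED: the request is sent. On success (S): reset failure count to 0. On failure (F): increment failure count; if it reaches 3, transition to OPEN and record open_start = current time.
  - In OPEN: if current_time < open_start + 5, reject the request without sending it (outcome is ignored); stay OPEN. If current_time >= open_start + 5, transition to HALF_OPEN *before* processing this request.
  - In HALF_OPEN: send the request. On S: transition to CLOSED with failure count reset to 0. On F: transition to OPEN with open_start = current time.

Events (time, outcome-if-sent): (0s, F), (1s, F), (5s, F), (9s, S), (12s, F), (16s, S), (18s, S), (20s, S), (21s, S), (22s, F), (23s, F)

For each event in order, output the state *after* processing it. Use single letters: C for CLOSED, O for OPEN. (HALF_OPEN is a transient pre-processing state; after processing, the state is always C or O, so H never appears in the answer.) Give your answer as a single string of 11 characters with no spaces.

State after each event:
  event#1 t=0s outcome=F: state=CLOSED
  event#2 t=1s outcome=F: state=CLOSED
  event#3 t=5s outcome=F: state=OPEN
  event#4 t=9s outcome=S: state=OPEN
  event#5 t=12s outcome=F: state=OPEN
  event#6 t=16s outcome=S: state=OPEN
  event#7 t=18s outcome=S: state=CLOSED
  event#8 t=20s outcome=S: state=CLOSED
  event#9 t=21s outcome=S: state=CLOSED
  event#10 t=22s outcome=F: state=CLOSED
  event#11 t=23s outcome=F: state=CLOSED

Answer: CCOOOOCCCCC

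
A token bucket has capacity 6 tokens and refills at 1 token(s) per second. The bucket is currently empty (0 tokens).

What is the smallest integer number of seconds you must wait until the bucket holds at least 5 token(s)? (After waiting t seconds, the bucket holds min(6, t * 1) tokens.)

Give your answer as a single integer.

Answer: 5

Derivation:
Need t * 1 >= 5, so t >= 5/1.
Smallest integer t = ceil(5/1) = 5.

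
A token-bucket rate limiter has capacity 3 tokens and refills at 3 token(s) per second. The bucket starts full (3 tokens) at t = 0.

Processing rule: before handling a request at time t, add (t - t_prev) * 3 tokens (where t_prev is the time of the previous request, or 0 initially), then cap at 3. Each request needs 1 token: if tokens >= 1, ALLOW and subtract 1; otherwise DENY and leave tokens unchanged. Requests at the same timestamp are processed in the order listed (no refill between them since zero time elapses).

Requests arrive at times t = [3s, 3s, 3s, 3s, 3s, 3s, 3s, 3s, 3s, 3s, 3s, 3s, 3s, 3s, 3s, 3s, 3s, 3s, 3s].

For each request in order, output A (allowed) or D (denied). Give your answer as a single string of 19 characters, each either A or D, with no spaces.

Simulating step by step:
  req#1 t=3s: ALLOW
  req#2 t=3s: ALLOW
  req#3 t=3s: ALLOW
  req#4 t=3s: DENY
  req#5 t=3s: DENY
  req#6 t=3s: DENY
  req#7 t=3s: DENY
  req#8 t=3s: DENY
  req#9 t=3s: DENY
  req#10 t=3s: DENY
  req#11 t=3s: DENY
  req#12 t=3s: DENY
  req#13 t=3s: DENY
  req#14 t=3s: DENY
  req#15 t=3s: DENY
  req#16 t=3s: DENY
  req#17 t=3s: DENY
  req#18 t=3s: DENY
  req#19 t=3s: DENY

Answer: AAADDDDDDDDDDDDDDDD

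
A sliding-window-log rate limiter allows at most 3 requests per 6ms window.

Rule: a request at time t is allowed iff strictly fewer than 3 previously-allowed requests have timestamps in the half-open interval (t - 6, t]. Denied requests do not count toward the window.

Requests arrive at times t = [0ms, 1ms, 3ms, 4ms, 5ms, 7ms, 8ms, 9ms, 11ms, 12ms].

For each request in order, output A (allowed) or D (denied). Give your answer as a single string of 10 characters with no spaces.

Tracking allowed requests in the window:
  req#1 t=0ms: ALLOW
  req#2 t=1ms: ALLOW
  req#3 t=3ms: ALLOW
  req#4 t=4ms: DENY
  req#5 t=5ms: DENY
  req#6 t=7ms: ALLOW
  req#7 t=8ms: ALLOW
  req#8 t=9ms: ALLOW
  req#9 t=11ms: DENY
  req#10 t=12ms: DENY

Answer: AAADDAAADD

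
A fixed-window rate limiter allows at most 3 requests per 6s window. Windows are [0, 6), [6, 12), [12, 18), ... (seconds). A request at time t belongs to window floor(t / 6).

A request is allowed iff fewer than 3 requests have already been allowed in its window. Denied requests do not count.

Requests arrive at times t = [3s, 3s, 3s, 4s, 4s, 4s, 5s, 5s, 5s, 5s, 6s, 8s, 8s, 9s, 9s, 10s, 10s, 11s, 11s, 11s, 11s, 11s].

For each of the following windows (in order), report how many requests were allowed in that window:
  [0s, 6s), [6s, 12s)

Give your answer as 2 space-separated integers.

Answer: 3 3

Derivation:
Processing requests:
  req#1 t=3s (window 0): ALLOW
  req#2 t=3s (window 0): ALLOW
  req#3 t=3s (window 0): ALLOW
  req#4 t=4s (window 0): DENY
  req#5 t=4s (window 0): DENY
  req#6 t=4s (window 0): DENY
  req#7 t=5s (window 0): DENY
  req#8 t=5s (window 0): DENY
  req#9 t=5s (window 0): DENY
  req#10 t=5s (window 0): DENY
  req#11 t=6s (window 1): ALLOW
  req#12 t=8s (window 1): ALLOW
  req#13 t=8s (window 1): ALLOW
  req#14 t=9s (window 1): DENY
  req#15 t=9s (window 1): DENY
  req#16 t=10s (window 1): DENY
  req#17 t=10s (window 1): DENY
  req#18 t=11s (window 1): DENY
  req#19 t=11s (window 1): DENY
  req#20 t=11s (window 1): DENY
  req#21 t=11s (window 1): DENY
  req#22 t=11s (window 1): DENY

Allowed counts by window: 3 3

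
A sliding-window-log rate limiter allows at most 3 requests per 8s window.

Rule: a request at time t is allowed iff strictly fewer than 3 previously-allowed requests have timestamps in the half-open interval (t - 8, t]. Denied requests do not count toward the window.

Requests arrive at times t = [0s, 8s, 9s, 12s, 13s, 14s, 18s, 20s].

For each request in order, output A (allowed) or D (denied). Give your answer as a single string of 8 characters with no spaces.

Answer: AAAADDAA

Derivation:
Tracking allowed requests in the window:
  req#1 t=0s: ALLOW
  req#2 t=8s: ALLOW
  req#3 t=9s: ALLOW
  req#4 t=12s: ALLOW
  req#5 t=13s: DENY
  req#6 t=14s: DENY
  req#7 t=18s: ALLOW
  req#8 t=20s: ALLOW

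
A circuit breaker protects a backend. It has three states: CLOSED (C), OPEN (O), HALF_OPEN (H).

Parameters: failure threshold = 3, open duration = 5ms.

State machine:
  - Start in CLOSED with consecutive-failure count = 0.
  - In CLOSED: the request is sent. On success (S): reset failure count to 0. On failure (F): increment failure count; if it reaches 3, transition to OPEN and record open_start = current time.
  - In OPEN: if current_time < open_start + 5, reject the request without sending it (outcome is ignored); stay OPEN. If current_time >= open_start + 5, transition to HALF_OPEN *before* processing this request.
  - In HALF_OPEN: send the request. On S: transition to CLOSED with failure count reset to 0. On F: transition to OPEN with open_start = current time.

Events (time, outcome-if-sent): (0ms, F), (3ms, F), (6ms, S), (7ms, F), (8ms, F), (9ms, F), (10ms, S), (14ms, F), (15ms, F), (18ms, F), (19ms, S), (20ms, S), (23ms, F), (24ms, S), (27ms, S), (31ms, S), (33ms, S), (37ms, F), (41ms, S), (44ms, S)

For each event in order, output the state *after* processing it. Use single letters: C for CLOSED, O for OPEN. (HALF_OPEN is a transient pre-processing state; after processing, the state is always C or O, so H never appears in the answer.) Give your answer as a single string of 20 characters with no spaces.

Answer: CCCCCOOOOOCCCCCCCCCC

Derivation:
State after each event:
  event#1 t=0ms outcome=F: state=CLOSED
  event#2 t=3ms outcome=F: state=CLOSED
  event#3 t=6ms outcome=S: state=CLOSED
  event#4 t=7ms outcome=F: state=CLOSED
  event#5 t=8ms outcome=F: state=CLOSED
  event#6 t=9ms outcome=F: state=OPEN
  event#7 t=10ms outcome=S: state=OPEN
  event#8 t=14ms outcome=F: state=OPEN
  event#9 t=15ms outcome=F: state=OPEN
  event#10 t=18ms outcome=F: state=OPEN
  event#11 t=19ms outcome=S: state=CLOSED
  event#12 t=20ms outcome=S: state=CLOSED
  event#13 t=23ms outcome=F: state=CLOSED
  event#14 t=24ms outcome=S: state=CLOSED
  event#15 t=27ms outcome=S: state=CLOSED
  event#16 t=31ms outcome=S: state=CLOSED
  event#17 t=33ms outcome=S: state=CLOSED
  event#18 t=37ms outcome=F: state=CLOSED
  event#19 t=41ms outcome=S: state=CLOSED
  event#20 t=44ms outcome=S: state=CLOSED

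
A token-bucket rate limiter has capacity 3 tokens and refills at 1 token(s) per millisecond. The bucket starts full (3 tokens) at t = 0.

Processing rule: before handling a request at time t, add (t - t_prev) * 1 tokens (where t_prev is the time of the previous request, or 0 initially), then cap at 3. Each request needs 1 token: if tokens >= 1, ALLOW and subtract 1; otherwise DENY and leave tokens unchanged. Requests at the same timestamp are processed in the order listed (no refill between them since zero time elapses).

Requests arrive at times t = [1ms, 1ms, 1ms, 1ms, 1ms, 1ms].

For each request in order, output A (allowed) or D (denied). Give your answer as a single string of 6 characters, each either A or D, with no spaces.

Answer: AAADDD

Derivation:
Simulating step by step:
  req#1 t=1ms: ALLOW
  req#2 t=1ms: ALLOW
  req#3 t=1ms: ALLOW
  req#4 t=1ms: DENY
  req#5 t=1ms: DENY
  req#6 t=1ms: DENY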